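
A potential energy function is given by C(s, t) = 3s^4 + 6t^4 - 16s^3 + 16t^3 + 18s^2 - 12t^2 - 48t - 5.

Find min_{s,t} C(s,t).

C(s,t) separates as P(s) + Q(t) − 5, so its minimum is min P + min Q − 5.
P'(s) = 12s(s - 3)(s - 1) vanishes at s ∈ {0, 1, 3}; Q'(t) = 24(t - 1)(t + 1)(t + 2) vanishes at t ∈ {-2, -1, 1}.
Local minima of P (where P''>0): P(0)=0, P(3)=-27. Local minima of Q: Q(-2)=16, Q(1)=-38.
So the global minimum of C is P(3) + Q(1) − 5 = -27 − 38 − 5 = -70, attained at (3, 1).

-70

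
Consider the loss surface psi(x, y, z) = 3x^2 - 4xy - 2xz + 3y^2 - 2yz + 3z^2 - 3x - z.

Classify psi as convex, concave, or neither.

psi is quadratic, so its Hessian is the constant matrix H = [[6, -4, -2], [-4, 6, -2], [-2, -2, 6]].
Leading principal minors: 6, 20, 40.
All positive ⇒ H ≻ 0 ⇒ convex.

convex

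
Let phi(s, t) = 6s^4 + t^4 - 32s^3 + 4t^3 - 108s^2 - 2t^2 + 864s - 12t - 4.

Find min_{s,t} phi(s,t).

-2227

phi(s,t) separates as P(s) + Q(t) − 4, so its minimum is min P + min Q − 4.
P'(s) = 24(s - 4)(s - 3)(s + 3) vanishes at s ∈ {-3, 3, 4}; Q'(t) = 4(t - 1)(t + 1)(t + 3) vanishes at t ∈ {-3, -1, 1}.
Local minima of P (where P''>0): P(-3)=-2214, P(4)=1216. Local minima of Q: Q(-3)=-9, Q(1)=-9.
So the global minimum of phi is P(-3) + Q(-3) − 4 = -2214 − 9 − 4 = -2227, attained at (-3, -3).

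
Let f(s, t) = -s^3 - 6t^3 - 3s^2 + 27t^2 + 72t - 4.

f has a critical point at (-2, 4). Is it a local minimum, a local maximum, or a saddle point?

saddle point

The mixed partial ∂²f/∂s∂t is 0, so the Hessian at any point is diag(f_ss, f_tt) = diag(-6(s + 1), 18(-2t + 3)).
At (-2, 4): H = diag(6, -90).
The eigenvalues have opposite signs, so H is indefinite: a saddle point.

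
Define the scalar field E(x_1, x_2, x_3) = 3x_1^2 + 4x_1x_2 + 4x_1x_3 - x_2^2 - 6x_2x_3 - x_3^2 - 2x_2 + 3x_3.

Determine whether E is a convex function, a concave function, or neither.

E is quadratic, so its Hessian is the constant matrix H = [[6, 4, 4], [4, -2, -6], [4, -6, -2]].
Leading principal minors: 6, -28, -320.
Neither pattern holds ⇒ H is indefinite ⇒ neither convex nor concave.

neither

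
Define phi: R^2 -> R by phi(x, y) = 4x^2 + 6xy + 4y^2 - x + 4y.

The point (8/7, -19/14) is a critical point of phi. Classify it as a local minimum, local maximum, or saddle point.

The Hessian of phi is constant: H = [[8, 6], [6, 8]].
det(H) = 8·8 − 6² = 28.
det(H) > 0 and tr(H) = 16 > 0, so H is positive definite and the point is a local minimum.

local minimum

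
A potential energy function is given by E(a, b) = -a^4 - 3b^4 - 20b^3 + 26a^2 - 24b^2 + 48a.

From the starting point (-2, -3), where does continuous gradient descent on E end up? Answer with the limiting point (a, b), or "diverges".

E is separable, so gradient descent decouples: a follows -∂E/∂a, b follows -∂E/∂b.
∂E/∂a = -4(a - 4)(a + 1)(a + 3); at a=-2 this is -24, so a increases.
∂E/∂b = -12b(b + 1)(b + 4); at b=-3 this is -72, so b increases.
a converges to its nearest critical value -1 (a local min of the a-part); b converges to -1. The iterate converges to (-1, -1).

(-1, -1)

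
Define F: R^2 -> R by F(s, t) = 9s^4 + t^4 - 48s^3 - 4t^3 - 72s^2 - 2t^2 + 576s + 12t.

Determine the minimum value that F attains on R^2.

-921

F(s,t) separates as P(s) + Q(t), so its minimum is min P + min Q.
P'(s) = 36(s - 4)(s - 2)(s + 2) vanishes at s ∈ {-2, 2, 4}; Q'(t) = 4(t - 3)(t - 1)(t + 1) vanishes at t ∈ {-1, 1, 3}.
Local minima of P (where P''>0): P(-2)=-912, P(4)=384. Local minima of Q: Q(-1)=-9, Q(3)=-9.
So the global minimum of F is P(-2) + Q(-1) = -912 − 9 = -921, attained at (-2, -1).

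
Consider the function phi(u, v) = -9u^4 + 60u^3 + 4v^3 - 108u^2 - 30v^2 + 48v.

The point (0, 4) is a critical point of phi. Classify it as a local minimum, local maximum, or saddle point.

The mixed partial ∂²phi/∂u∂v is 0, so the Hessian at any point is diag(phi_uu, phi_vv) = diag(36(-3u^2 + 10u - 6), 12(2v - 5)).
At (0, 4): H = diag(-216, 36).
The eigenvalues have opposite signs, so H is indefinite: a saddle point.

saddle point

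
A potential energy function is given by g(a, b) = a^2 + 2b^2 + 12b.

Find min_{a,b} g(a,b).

-18

g(a,b) separates as P(a) + Q(b), so its minimum is min P + min Q.
P'(a) = 2a vanishes at a ∈ {0}; Q'(b) = 4b + 12 vanishes at b ∈ {-3}.
Local minima of P (where P''>0): P(0)=0. Local minima of Q: Q(-3)=-18.
So the global minimum of g is P(0) + Q(-3) = 0 − 18 = -18, attained at (0, -3).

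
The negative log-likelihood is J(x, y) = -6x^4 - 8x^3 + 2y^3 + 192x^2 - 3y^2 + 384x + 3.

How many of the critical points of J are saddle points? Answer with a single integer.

3

J separates as a function of x plus a function of y, so ∇J=0 decouples.
∂J/∂x = -24(x - 4)(x + 1)(x + 4) = 0 at x ∈ {-4, -1, 4}; ∂J/∂y = 6y(y - 1) = 0 at y ∈ {0, 1}.
The Hessian is diagonal: diag(J_xx, J_yy). Second derivatives: J_xx(-4)=-576, J_xx(-1)=360, J_xx(4)=-960; J_yy(0)=-6, J_yy(1)=6.
Saddle points occur where the two diagonal entries have opposite signs: (-4, 1), (-1, 0), (4, 1). Count: 3.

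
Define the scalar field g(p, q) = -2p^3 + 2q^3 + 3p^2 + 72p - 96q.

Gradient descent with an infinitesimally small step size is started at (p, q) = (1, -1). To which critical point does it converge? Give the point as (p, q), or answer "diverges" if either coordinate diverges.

g is separable, so gradient descent decouples: p follows -∂g/∂p, q follows -∂g/∂q.
∂g/∂p = -6(p - 4)(p + 3); at p=1 this is 72, so p decreases.
∂g/∂q = 6(q - 4)(q + 4); at q=-1 this is -90, so q increases.
p converges to its nearest critical value -3 (a local min of the p-part); q converges to 4. The iterate converges to (-3, 4).

(-3, 4)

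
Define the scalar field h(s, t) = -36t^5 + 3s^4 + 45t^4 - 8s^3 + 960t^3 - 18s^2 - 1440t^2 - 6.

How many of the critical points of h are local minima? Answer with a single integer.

h separates as a function of s plus a function of t, so ∇h=0 decouples.
∂h/∂s = 12s(s - 3)(s + 1) = 0 at s ∈ {-1, 0, 3}; ∂h/∂t = -180t(t - 4)(t - 1)(t + 4) = 0 at t ∈ {-4, 0, 1, 4}.
The Hessian is diagonal: diag(h_ss, h_tt). Second derivatives: h_ss(-1)=48, h_ss(0)=-36, h_ss(3)=144; h_tt(-4)=28800, h_tt(0)=-2880, h_tt(1)=2700, h_tt(4)=-17280.
Local minima occur where both diagonal entries positive: (-1, -4), (-1, 1), (3, -4), (3, 1). Count: 4.

4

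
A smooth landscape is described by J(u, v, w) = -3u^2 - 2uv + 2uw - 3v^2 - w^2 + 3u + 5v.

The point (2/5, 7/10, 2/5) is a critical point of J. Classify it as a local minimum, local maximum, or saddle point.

local maximum

The Hessian is constant: H = [[-6, -2, 2], [-2, -6, 0], [2, 0, -2]].
Leading principal minors: Δ₁ = -6, Δ₂ = 32, Δ₃ = -40.
The minors alternate sign starting negative (−, +, −), so H is negative definite: a local maximum.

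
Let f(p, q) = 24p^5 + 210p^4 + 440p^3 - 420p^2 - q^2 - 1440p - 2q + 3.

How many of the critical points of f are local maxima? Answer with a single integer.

2

f separates as a function of p plus a function of q, so ∇f=0 decouples.
∂f/∂p = 120(p - 1)(p + 1)(p + 3)(p + 4) = 0 at p ∈ {-4, -3, -1, 1}; ∂f/∂q = -2(q + 1) = 0 at q ∈ {-1}.
The Hessian is diagonal: diag(f_pp, f_qq). Second derivatives: f_pp(-4)=-1800, f_pp(-3)=960, f_pp(-1)=-1440, f_pp(1)=4800; f_qq(-1)=-2.
Local maxima occur where both diagonal entries negative: (-4, -1), (-1, -1). Count: 2.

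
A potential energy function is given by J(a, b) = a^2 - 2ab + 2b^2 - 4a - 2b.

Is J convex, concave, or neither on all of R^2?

J is quadratic, so its Hessian is the constant matrix H = [[2, -2], [-2, 4]].
det(H) = 4, tr(H) = 6.
det(H) > 0 and tr(H) > 0, so H is positive definite everywhere: convex.

convex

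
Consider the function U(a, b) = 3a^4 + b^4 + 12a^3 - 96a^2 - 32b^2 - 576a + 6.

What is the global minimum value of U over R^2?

U(a,b) separates as P(a) + Q(b) + 6, so its minimum is min P + min Q + 6.
P'(a) = 12(a - 4)(a + 3)(a + 4) vanishes at a ∈ {-4, -3, 4}; Q'(b) = 4b(b - 4)(b + 4) vanishes at b ∈ {-4, 0, 4}.
Local minima of P (where P''>0): P(-4)=768, P(4)=-2304. Local minima of Q: Q(-4)=-256, Q(4)=-256.
So the global minimum of U is P(4) + Q(-4) + 6 = -2304 − 256 + 6 = -2554, attained at (4, -4).

-2554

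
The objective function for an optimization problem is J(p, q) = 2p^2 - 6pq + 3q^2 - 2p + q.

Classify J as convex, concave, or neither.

neither

J is quadratic, so its Hessian is the constant matrix H = [[4, -6], [-6, 6]].
det(H) = -12, tr(H) = 10.
det(H) < 0, so H is indefinite: neither convex nor concave.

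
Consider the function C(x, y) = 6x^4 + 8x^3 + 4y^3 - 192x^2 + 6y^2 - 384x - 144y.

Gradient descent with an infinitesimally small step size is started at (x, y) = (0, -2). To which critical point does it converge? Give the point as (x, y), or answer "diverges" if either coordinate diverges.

(4, 3)

C is separable, so gradient descent decouples: x follows -∂C/∂x, y follows -∂C/∂y.
∂C/∂x = 24(x - 4)(x + 1)(x + 4); at x=0 this is -384, so x increases.
∂C/∂y = 12(y - 3)(y + 4); at y=-2 this is -120, so y increases.
x converges to its nearest critical value 4 (a local min of the x-part); y converges to 3. The iterate converges to (4, 3).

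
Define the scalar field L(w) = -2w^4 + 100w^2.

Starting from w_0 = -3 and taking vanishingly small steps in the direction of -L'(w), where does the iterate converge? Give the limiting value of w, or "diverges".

L'(w) = -8w(w - 5)(w + 5), so L'(-3) = -384.
Gradient descent moves in the -L' direction, i.e. w is increasing.
The nearest critical point in that direction is w = 0, where L'' = 200 > 0 (a local minimum). The iterate converges there.

0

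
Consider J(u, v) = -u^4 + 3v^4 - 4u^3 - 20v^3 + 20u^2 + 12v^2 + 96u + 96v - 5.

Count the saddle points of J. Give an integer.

J separates as a function of u plus a function of v, so ∇J=0 decouples.
∂J/∂u = -4(u - 3)(u + 2)(u + 4) = 0 at u ∈ {-4, -2, 3}; ∂J/∂v = 12(v - 4)(v - 2)(v + 1) = 0 at v ∈ {-1, 2, 4}.
The Hessian is diagonal: diag(J_uu, J_vv). Second derivatives: J_uu(-4)=-56, J_uu(-2)=40, J_uu(3)=-140; J_vv(-1)=180, J_vv(2)=-72, J_vv(4)=120.
Saddle points occur where the two diagonal entries have opposite signs: (-4, -1), (-4, 4), (-2, 2), (3, -1), (3, 4). Count: 5.

5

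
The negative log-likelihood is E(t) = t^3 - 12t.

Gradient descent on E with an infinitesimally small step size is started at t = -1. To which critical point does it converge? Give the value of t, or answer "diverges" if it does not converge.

E'(t) = 3(t - 2)(t + 2), so E'(-1) = -9.
Gradient descent moves in the -E' direction, i.e. t is increasing.
The nearest critical point in that direction is t = 2, where E'' = 12 > 0 (a local minimum). The iterate converges there.

2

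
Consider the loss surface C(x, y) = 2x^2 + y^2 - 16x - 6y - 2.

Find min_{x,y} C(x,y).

C(x,y) separates as P(x) + Q(y) − 2, so its minimum is min P + min Q − 2.
P'(x) = 4x - 16 vanishes at x ∈ {4}; Q'(y) = 2y - 6 vanishes at y ∈ {3}.
Local minima of P (where P''>0): P(4)=-32. Local minima of Q: Q(3)=-9.
So the global minimum of C is P(4) + Q(3) − 2 = -32 − 9 − 2 = -43, attained at (4, 3).

-43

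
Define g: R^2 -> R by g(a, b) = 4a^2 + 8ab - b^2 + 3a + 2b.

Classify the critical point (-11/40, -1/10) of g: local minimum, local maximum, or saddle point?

saddle point

The Hessian of g is constant: H = [[8, 8], [8, -2]].
det(H) = 8·(-2) − 8² = -80.
Since det(H) < 0, H is indefinite and the critical point is a saddle point.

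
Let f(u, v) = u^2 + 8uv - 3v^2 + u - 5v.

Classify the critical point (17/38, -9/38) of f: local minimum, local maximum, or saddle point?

saddle point

The Hessian of f is constant: H = [[2, 8], [8, -6]].
det(H) = 2·(-6) − 8² = -76.
Since det(H) < 0, H is indefinite and the critical point is a saddle point.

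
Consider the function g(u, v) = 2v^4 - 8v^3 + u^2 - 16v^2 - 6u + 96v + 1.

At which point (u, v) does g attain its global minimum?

(3, -2)

g(u,v) separates as P(u) + Q(v) + 1, so its minimum is min P + min Q + 1.
P'(u) = 2u - 6 vanishes at u ∈ {3}; Q'(v) = 8(v - 3)(v - 2)(v + 2) vanishes at v ∈ {-2, 2, 3}.
Local minima of P (where P''>0): P(3)=-9. Local minima of Q: Q(-2)=-160, Q(3)=90.
So the global minimum of g is P(3) + Q(-2) + 1 = -9 − 160 + 1 = -168, attained at (3, -2).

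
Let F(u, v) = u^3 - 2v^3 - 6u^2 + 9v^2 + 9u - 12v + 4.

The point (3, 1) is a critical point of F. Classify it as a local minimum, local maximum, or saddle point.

local minimum

The mixed partial ∂²F/∂u∂v is 0, so the Hessian at any point is diag(F_uu, F_vv) = diag(6(u - 2), 6(-2v + 3)).
At (3, 1): H = diag(6, 6).
Both eigenvalues are positive, so H is positive definite: a local minimum.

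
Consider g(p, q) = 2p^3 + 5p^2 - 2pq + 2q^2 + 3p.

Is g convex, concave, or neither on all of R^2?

The term 2p^3 is cubic, so the Hessian is not constant.
∂²g/∂p² = 12p + 10, which takes both signs as p varies (negative for sufficiently negative p). A diagonal entry of the Hessian changing sign means the Hessian is neither positive- nor negative-semidefinite on all of R^2.

neither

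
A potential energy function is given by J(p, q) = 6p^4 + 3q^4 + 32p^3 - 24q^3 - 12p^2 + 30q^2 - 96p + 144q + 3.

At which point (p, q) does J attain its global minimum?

J(p,q) separates as A(p) + B(q) + 3, so its minimum is min A + min B + 3.
A'(p) = 24(p - 1)(p + 1)(p + 4) vanishes at p ∈ {-4, -1, 1}; B'(q) = 12(q - 4)(q - 3)(q + 1) vanishes at q ∈ {-1, 3, 4}.
Local minima of A (where A''>0): A(-4)=-320, A(1)=-70. Local minima of B: B(-1)=-87, B(4)=288.
So the global minimum of J is A(-4) + B(-1) + 3 = -320 − 87 + 3 = -404, attained at (-4, -1).

(-4, -1)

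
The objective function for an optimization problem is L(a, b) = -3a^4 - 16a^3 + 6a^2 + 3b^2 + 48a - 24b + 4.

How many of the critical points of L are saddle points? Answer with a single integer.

2

L separates as a function of a plus a function of b, so ∇L=0 decouples.
∂L/∂a = -12(a - 1)(a + 1)(a + 4) = 0 at a ∈ {-4, -1, 1}; ∂L/∂b = 6(b - 4) = 0 at b ∈ {4}.
The Hessian is diagonal: diag(L_aa, L_bb). Second derivatives: L_aa(-4)=-180, L_aa(-1)=72, L_aa(1)=-120; L_bb(4)=6.
Saddle points occur where the two diagonal entries have opposite signs: (-4, 4), (1, 4). Count: 2.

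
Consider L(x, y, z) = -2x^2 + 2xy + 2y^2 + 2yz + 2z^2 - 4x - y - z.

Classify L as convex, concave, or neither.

L is quadratic, so its Hessian is the constant matrix H = [[-4, 2, 0], [2, 4, 2], [0, 2, 4]].
Leading principal minors: -4, -20, -64.
Neither pattern holds ⇒ H is indefinite ⇒ neither convex nor concave.

neither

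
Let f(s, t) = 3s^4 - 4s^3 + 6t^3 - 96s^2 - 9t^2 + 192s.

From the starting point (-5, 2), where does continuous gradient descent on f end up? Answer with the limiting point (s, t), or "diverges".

(-4, 1)

f is separable, so gradient descent decouples: s follows -∂f/∂s, t follows -∂f/∂t.
∂f/∂s = 12(s - 4)(s - 1)(s + 4); at s=-5 this is -648, so s increases.
∂f/∂t = 18t(t - 1); at t=2 this is 36, so t decreases.
s converges to its nearest critical value -4 (a local min of the s-part); t converges to 1. The iterate converges to (-4, 1).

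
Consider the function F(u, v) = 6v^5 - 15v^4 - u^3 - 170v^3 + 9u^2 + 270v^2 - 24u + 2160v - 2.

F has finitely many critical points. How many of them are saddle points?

F separates as a function of u plus a function of v, so ∇F=0 decouples.
∂F/∂u = -3(u - 4)(u - 2) = 0 at u ∈ {2, 4}; ∂F/∂v = 30(v - 4)(v - 3)(v + 2)(v + 3) = 0 at v ∈ {-3, -2, 3, 4}.
The Hessian is diagonal: diag(F_uu, F_vv). Second derivatives: F_uu(2)=6, F_uu(4)=-6; F_vv(-3)=-1260, F_vv(-2)=900, F_vv(3)=-900, F_vv(4)=1260.
Saddle points occur where the two diagonal entries have opposite signs: (2, -3), (2, 3), (4, -2), (4, 4). Count: 4.

4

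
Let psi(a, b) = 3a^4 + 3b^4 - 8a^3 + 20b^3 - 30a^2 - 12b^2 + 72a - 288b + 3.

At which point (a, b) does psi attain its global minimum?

psi(a,b) separates as P(a) + Q(b) + 3, so its minimum is min P + min Q + 3.
P'(a) = 12(a - 3)(a - 1)(a + 2) vanishes at a ∈ {-2, 1, 3}; Q'(b) = 12(b - 2)(b + 3)(b + 4) vanishes at b ∈ {-4, -3, 2}.
Local minima of P (where P''>0): P(-2)=-152, P(3)=-27. Local minima of Q: Q(-4)=448, Q(2)=-416.
So the global minimum of psi is P(-2) + Q(2) + 3 = -152 − 416 + 3 = -565, attained at (-2, 2).

(-2, 2)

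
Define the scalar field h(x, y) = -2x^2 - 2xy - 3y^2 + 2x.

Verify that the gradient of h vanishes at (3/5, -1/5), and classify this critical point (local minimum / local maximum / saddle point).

∇h = (-4x - 2y + 2, -2x - 6y); substituting (3/5, -1/5) gives ∇h = (0, 0), so (3/5, -1/5) is indeed a critical point.
The Hessian of h is constant: H = [[-4, -2], [-2, -6]].
det(H) = (-4)·(-6) − (-2)² = 20.
det(H) > 0 and tr(H) = -10 < 0, so H is negative definite and the point is a local maximum.

local maximum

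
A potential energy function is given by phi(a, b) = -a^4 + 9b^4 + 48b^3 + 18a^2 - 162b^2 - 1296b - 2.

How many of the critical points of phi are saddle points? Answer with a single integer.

phi separates as a function of a plus a function of b, so ∇phi=0 decouples.
∂phi/∂a = -4a(a - 3)(a + 3) = 0 at a ∈ {-3, 0, 3}; ∂phi/∂b = 36(b - 3)(b + 3)(b + 4) = 0 at b ∈ {-4, -3, 3}.
The Hessian is diagonal: diag(phi_aa, phi_bb). Second derivatives: phi_aa(-3)=-72, phi_aa(0)=36, phi_aa(3)=-72; phi_bb(-4)=252, phi_bb(-3)=-216, phi_bb(3)=1512.
Saddle points occur where the two diagonal entries have opposite signs: (-3, -4), (-3, 3), (0, -3), (3, -4), (3, 3). Count: 5.

5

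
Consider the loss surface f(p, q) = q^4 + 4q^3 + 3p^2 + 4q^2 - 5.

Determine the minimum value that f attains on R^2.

f(p,q) separates as A(p) + B(q) − 5, so its minimum is min A + min B − 5.
A'(p) = 6p vanishes at p ∈ {0}; B'(q) = 4q(q + 1)(q + 2) vanishes at q ∈ {-2, -1, 0}.
Local minima of A (where A''>0): A(0)=0. Local minima of B: B(-2)=0, B(0)=0.
So the global minimum of f is A(0) + B(-2) − 5 = 0 + 0 − 5 = -5, attained at (0, -2).

-5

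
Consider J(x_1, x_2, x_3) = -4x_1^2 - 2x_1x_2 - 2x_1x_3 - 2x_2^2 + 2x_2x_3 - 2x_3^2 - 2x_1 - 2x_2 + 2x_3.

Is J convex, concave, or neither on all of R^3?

J is quadratic, so its Hessian is the constant matrix H = [[-8, -2, -2], [-2, -4, 2], [-2, 2, -4]].
Leading principal minors: -8, 28, -48.
Signs alternate −, +, − ⇒ H ≺ 0 ⇒ concave.

concave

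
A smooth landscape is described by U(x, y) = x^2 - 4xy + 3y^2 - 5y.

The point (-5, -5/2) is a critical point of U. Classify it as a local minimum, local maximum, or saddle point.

The Hessian of U is constant: H = [[2, -4], [-4, 6]].
det(H) = 2·6 − (-4)² = -4.
Since det(H) < 0, H is indefinite and the critical point is a saddle point.

saddle point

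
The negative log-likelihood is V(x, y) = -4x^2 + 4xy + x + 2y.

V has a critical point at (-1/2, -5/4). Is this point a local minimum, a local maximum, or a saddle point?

saddle point

The Hessian of V is constant: H = [[-8, 4], [4, 0]].
det(H) = (-8)·0 − 4² = -16.
Since det(H) < 0, H is indefinite and the critical point is a saddle point.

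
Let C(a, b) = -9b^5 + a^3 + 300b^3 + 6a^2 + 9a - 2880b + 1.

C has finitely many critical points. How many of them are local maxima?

2

C separates as a function of a plus a function of b, so ∇C=0 decouples.
∂C/∂a = 3(a + 1)(a + 3) = 0 at a ∈ {-3, -1}; ∂C/∂b = -45(b - 4)(b - 2)(b + 2)(b + 4) = 0 at b ∈ {-4, -2, 2, 4}.
The Hessian is diagonal: diag(C_aa, C_bb). Second derivatives: C_aa(-3)=-6, C_aa(-1)=6; C_bb(-4)=4320, C_bb(-2)=-2160, C_bb(2)=2160, C_bb(4)=-4320.
Local maxima occur where both diagonal entries negative: (-3, -2), (-3, 4). Count: 2.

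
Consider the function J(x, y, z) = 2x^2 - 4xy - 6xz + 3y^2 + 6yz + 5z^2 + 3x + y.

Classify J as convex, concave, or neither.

J is quadratic, so its Hessian is the constant matrix H = [[4, -4, -6], [-4, 6, 6], [-6, 6, 10]].
Leading principal minors: 4, 8, 8.
All positive ⇒ H ≻ 0 ⇒ convex.

convex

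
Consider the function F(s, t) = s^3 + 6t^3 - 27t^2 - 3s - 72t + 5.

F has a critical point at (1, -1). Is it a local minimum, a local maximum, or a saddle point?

saddle point

The mixed partial ∂²F/∂s∂t is 0, so the Hessian at any point is diag(F_ss, F_tt) = diag(6s, 18(2t - 3)).
At (1, -1): H = diag(6, -90).
The eigenvalues have opposite signs, so H is indefinite: a saddle point.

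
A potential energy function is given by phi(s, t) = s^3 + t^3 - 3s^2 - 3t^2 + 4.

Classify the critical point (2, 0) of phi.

saddle point

The mixed partial ∂²phi/∂s∂t is 0, so the Hessian at any point is diag(phi_ss, phi_tt) = diag(6(s - 1), 6(t - 1)).
At (2, 0): H = diag(6, -6).
The eigenvalues have opposite signs, so H is indefinite: a saddle point.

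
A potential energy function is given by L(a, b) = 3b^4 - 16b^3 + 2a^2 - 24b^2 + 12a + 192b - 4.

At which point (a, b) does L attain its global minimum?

(-3, -2)

L(a,b) separates as P(a) + Q(b) − 4, so its minimum is min P + min Q − 4.
P'(a) = 4a + 12 vanishes at a ∈ {-3}; Q'(b) = 12(b - 4)(b - 2)(b + 2) vanishes at b ∈ {-2, 2, 4}.
Local minima of P (where P''>0): P(-3)=-18. Local minima of Q: Q(-2)=-304, Q(4)=128.
So the global minimum of L is P(-3) + Q(-2) − 4 = -18 − 304 − 4 = -326, attained at (-3, -2).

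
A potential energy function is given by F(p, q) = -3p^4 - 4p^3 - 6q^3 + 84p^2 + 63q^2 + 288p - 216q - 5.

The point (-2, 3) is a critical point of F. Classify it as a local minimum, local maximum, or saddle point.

The mixed partial ∂²F/∂p∂q is 0, so the Hessian at any point is diag(F_pp, F_qq) = diag(12(-3p^2 - 2p + 14), 18(-2q + 7)).
At (-2, 3): H = diag(72, 18).
Both eigenvalues are positive, so H is positive definite: a local minimum.

local minimum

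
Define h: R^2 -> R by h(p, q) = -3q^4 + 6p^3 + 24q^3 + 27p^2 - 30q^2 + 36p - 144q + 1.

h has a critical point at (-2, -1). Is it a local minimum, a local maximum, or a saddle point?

The mixed partial ∂²h/∂p∂q is 0, so the Hessian at any point is diag(h_pp, h_qq) = diag(18(2p + 3), 12(-3q^2 + 12q - 5)).
At (-2, -1): H = diag(-18, -240).
Both eigenvalues are negative, so H is negative definite: a local maximum.

local maximum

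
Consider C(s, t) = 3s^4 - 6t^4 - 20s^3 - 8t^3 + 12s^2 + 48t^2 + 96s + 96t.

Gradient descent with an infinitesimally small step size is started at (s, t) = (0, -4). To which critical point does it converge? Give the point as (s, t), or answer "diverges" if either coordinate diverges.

diverges

C is separable, so gradient descent decouples: s follows -∂C/∂s, t follows -∂C/∂t.
∂C/∂s = 12(s - 4)(s - 2)(s + 1); at s=0 this is 96, so s decreases.
∂C/∂t = -24(t - 2)(t + 1)(t + 2); at t=-4 this is 864, so t decreases.
The t-coordinate has no critical point in that direction and runs off to infinity.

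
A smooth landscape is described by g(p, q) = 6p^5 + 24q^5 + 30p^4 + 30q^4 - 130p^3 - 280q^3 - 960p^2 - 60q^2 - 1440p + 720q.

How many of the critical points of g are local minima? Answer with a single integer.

4

g separates as a function of p plus a function of q, so ∇g=0 decouples.
∂g/∂p = 30(p - 4)(p + 1)(p + 3)(p + 4) = 0 at p ∈ {-4, -3, -1, 4}; ∂g/∂q = 120(q - 2)(q - 1)(q + 1)(q + 3) = 0 at q ∈ {-3, -1, 1, 2}.
The Hessian is diagonal: diag(g_pp, g_qq). Second derivatives: g_pp(-4)=-720, g_pp(-3)=420, g_pp(-1)=-900, g_pp(4)=8400; g_qq(-3)=-4800, g_qq(-1)=1440, g_qq(1)=-960, g_qq(2)=1800.
Local minima occur where both diagonal entries positive: (-3, -1), (-3, 2), (4, -1), (4, 2). Count: 4.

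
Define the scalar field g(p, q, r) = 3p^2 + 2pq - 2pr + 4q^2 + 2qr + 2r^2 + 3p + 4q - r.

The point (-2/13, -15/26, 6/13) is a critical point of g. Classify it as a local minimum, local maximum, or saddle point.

The Hessian is constant: H = [[6, 2, -2], [2, 8, 2], [-2, 2, 4]].
Leading principal minors: Δ₁ = 6, Δ₂ = 44, Δ₃ = 104.
All leading minors are positive, so H is positive definite: a local minimum.

local minimum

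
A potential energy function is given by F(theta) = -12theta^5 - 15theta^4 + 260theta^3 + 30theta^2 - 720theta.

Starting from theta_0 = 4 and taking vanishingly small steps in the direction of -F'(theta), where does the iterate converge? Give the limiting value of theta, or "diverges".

F'(theta) = -60(theta - 3)(theta - 1)(theta + 1)(theta + 4), so F'(4) = -7200.
Gradient descent moves in the -F' direction, i.e. theta is increasing.
There is no critical point above theta=4, and F' keeps the same sign, so the iterate runs off to +∞.

diverges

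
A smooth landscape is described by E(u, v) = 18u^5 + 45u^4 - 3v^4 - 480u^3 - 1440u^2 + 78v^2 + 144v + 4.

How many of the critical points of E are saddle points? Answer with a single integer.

6

E separates as a function of u plus a function of v, so ∇E=0 decouples.
∂E/∂u = 90u(u - 4)(u + 2)(u + 4) = 0 at u ∈ {-4, -2, 0, 4}; ∂E/∂v = -12(v - 4)(v + 1)(v + 3) = 0 at v ∈ {-3, -1, 4}.
The Hessian is diagonal: diag(E_uu, E_vv). Second derivatives: E_uu(-4)=-5760, E_uu(-2)=2160, E_uu(0)=-2880, E_uu(4)=17280; E_vv(-3)=-168, E_vv(-1)=120, E_vv(4)=-420.
Saddle points occur where the two diagonal entries have opposite signs: (-4, -1), (-2, -3), (-2, 4), (0, -1), (4, -3), (4, 4). Count: 6.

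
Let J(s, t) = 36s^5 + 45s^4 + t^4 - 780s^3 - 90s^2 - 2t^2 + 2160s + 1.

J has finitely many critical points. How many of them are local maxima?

2

J separates as a function of s plus a function of t, so ∇J=0 decouples.
∂J/∂s = 180(s - 3)(s - 1)(s + 1)(s + 4) = 0 at s ∈ {-4, -1, 1, 3}; ∂J/∂t = 4t(t - 1)(t + 1) = 0 at t ∈ {-1, 0, 1}.
The Hessian is diagonal: diag(J_ss, J_tt). Second derivatives: J_ss(-4)=-18900, J_ss(-1)=4320, J_ss(1)=-3600, J_ss(3)=10080; J_tt(-1)=8, J_tt(0)=-4, J_tt(1)=8.
Local maxima occur where both diagonal entries negative: (-4, 0), (1, 0). Count: 2.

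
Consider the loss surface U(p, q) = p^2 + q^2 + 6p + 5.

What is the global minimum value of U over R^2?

U(p,q) separates as A(p) + B(q) + 5, so its minimum is min A + min B + 5.
A'(p) = 2p + 6 vanishes at p ∈ {-3}; B'(q) = 2q vanishes at q ∈ {0}.
Local minima of A (where A''>0): A(-3)=-9. Local minima of B: B(0)=0.
So the global minimum of U is A(-3) + B(0) + 5 = -9 + 0 + 5 = -4, attained at (-3, 0).

-4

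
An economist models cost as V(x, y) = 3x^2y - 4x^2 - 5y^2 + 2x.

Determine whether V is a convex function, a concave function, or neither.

The term 3x^2y is cubic, so the Hessian is not constant.
∂²V/∂x² = 6y - 8, which takes both signs as y varies (negative for sufficiently negative y). A diagonal entry of the Hessian changing sign means the Hessian is neither positive- nor negative-semidefinite on all of R^2.

neither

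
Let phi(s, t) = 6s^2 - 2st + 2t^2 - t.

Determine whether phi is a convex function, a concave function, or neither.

convex

phi is quadratic, so its Hessian is the constant matrix H = [[12, -2], [-2, 4]].
det(H) = 44, tr(H) = 16.
det(H) > 0 and tr(H) > 0, so H is positive definite everywhere: convex.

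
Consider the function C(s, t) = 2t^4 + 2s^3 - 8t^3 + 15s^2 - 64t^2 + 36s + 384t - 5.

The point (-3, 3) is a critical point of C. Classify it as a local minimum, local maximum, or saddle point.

local maximum

The mixed partial ∂²C/∂s∂t is 0, so the Hessian at any point is diag(C_ss, C_tt) = diag(6(2s + 5), 8(3t^2 - 6t - 16)).
At (-3, 3): H = diag(-6, -56).
Both eigenvalues are negative, so H is negative definite: a local maximum.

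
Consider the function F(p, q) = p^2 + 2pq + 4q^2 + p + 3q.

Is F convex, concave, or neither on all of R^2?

convex

F is quadratic, so its Hessian is the constant matrix H = [[2, 2], [2, 8]].
det(H) = 12, tr(H) = 10.
det(H) > 0 and tr(H) > 0, so H is positive definite everywhere: convex.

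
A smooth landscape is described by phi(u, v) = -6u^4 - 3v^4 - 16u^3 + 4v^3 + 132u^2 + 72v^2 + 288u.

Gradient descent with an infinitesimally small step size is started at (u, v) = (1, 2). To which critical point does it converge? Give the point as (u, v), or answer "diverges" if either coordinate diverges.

(-1, 0)

phi is separable, so gradient descent decouples: u follows -∂phi/∂u, v follows -∂phi/∂v.
∂phi/∂u = -24(u - 3)(u + 1)(u + 4); at u=1 this is 480, so u decreases.
∂phi/∂v = -12v(v - 4)(v + 3); at v=2 this is 240, so v decreases.
u converges to its nearest critical value -1 (a local min of the u-part); v converges to 0. The iterate converges to (-1, 0).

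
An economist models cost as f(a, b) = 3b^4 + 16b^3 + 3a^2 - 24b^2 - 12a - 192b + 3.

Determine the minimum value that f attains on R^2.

f(a,b) separates as P(a) + Q(b) + 3, so its minimum is min P + min Q + 3.
P'(a) = 6a - 12 vanishes at a ∈ {2}; Q'(b) = 12(b - 2)(b + 2)(b + 4) vanishes at b ∈ {-4, -2, 2}.
Local minima of P (where P''>0): P(2)=-12. Local minima of Q: Q(-4)=128, Q(2)=-304.
So the global minimum of f is P(2) + Q(2) + 3 = -12 − 304 + 3 = -313, attained at (2, 2).

-313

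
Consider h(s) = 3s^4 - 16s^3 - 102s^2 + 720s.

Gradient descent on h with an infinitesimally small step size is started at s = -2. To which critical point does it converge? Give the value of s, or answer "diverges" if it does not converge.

h'(s) = 12(s - 5)(s - 3)(s + 4), so h'(-2) = 840.
Gradient descent moves in the -h' direction, i.e. s is decreasing.
The nearest critical point in that direction is s = -4, where h'' = 756 > 0 (a local minimum). The iterate converges there.

-4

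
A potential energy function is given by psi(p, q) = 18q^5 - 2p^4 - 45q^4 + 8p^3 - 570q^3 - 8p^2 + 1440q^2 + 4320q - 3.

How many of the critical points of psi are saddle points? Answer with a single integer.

6

psi separates as a function of p plus a function of q, so ∇psi=0 decouples.
∂psi/∂p = -8p(p - 2)(p - 1) = 0 at p ∈ {0, 1, 2}; ∂psi/∂q = 90(q - 4)(q - 3)(q + 1)(q + 4) = 0 at q ∈ {-4, -1, 3, 4}.
The Hessian is diagonal: diag(psi_pp, psi_qq). Second derivatives: psi_pp(0)=-16, psi_pp(1)=8, psi_pp(2)=-16; psi_qq(-4)=-15120, psi_qq(-1)=5400, psi_qq(3)=-2520, psi_qq(4)=3600.
Saddle points occur where the two diagonal entries have opposite signs: (0, -1), (0, 4), (1, -4), (1, 3), (2, -1), (2, 4). Count: 6.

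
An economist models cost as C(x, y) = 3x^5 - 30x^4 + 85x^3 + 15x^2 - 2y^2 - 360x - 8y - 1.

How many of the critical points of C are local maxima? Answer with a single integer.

C separates as a function of x plus a function of y, so ∇C=0 decouples.
∂C/∂x = 15(x - 4)(x - 3)(x - 2)(x + 1) = 0 at x ∈ {-1, 2, 3, 4}; ∂C/∂y = -4(y + 2) = 0 at y ∈ {-2}.
The Hessian is diagonal: diag(C_xx, C_yy). Second derivatives: C_xx(-1)=-900, C_xx(2)=90, C_xx(3)=-60, C_xx(4)=150; C_yy(-2)=-4.
Local maxima occur where both diagonal entries negative: (-1, -2), (3, -2). Count: 2.

2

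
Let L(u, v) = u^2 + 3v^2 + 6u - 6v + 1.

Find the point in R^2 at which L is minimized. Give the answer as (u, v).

(-3, 1)

L(u,v) separates as P(u) + Q(v) + 1, so its minimum is min P + min Q + 1.
P'(u) = 2u + 6 vanishes at u ∈ {-3}; Q'(v) = 6v - 6 vanishes at v ∈ {1}.
Local minima of P (where P''>0): P(-3)=-9. Local minima of Q: Q(1)=-3.
So the global minimum of L is P(-3) + Q(1) + 1 = -9 − 3 + 1 = -11, attained at (-3, 1).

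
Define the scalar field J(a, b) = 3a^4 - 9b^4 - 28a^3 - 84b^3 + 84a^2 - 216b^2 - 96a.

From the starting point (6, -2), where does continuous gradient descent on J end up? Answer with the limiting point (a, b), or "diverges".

J is separable, so gradient descent decouples: a follows -∂J/∂a, b follows -∂J/∂b.
∂J/∂a = 12(a - 4)(a - 2)(a - 1); at a=6 this is 480, so a decreases.
∂J/∂b = -36b(b + 3)(b + 4); at b=-2 this is 144, so b decreases.
a converges to its nearest critical value 4 (a local min of the a-part); b converges to -3. The iterate converges to (4, -3).

(4, -3)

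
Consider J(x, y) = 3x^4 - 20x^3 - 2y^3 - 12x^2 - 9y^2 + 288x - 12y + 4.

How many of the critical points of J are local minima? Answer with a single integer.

J separates as a function of x plus a function of y, so ∇J=0 decouples.
∂J/∂x = 12(x - 4)(x - 3)(x + 2) = 0 at x ∈ {-2, 3, 4}; ∂J/∂y = -6(y + 1)(y + 2) = 0 at y ∈ {-2, -1}.
The Hessian is diagonal: diag(J_xx, J_yy). Second derivatives: J_xx(-2)=360, J_xx(3)=-60, J_xx(4)=72; J_yy(-2)=6, J_yy(-1)=-6.
Local minima occur where both diagonal entries positive: (-2, -2), (4, -2). Count: 2.

2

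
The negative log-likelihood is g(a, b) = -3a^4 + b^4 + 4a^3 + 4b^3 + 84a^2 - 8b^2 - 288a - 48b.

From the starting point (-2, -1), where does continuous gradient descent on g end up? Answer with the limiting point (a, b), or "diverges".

(2, 2)

g is separable, so gradient descent decouples: a follows -∂g/∂a, b follows -∂g/∂b.
∂g/∂a = -12(a - 3)(a - 2)(a + 4); at a=-2 this is -480, so a increases.
∂g/∂b = 4(b - 2)(b + 2)(b + 3); at b=-1 this is -24, so b increases.
a converges to its nearest critical value 2 (a local min of the a-part); b converges to 2. The iterate converges to (2, 2).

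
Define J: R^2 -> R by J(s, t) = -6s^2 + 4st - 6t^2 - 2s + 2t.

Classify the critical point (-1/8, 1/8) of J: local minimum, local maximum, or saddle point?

local maximum

The Hessian of J is constant: H = [[-12, 4], [4, -12]].
det(H) = (-12)·(-12) − 4² = 128.
det(H) > 0 and tr(H) = -24 < 0, so H is negative definite and the point is a local maximum.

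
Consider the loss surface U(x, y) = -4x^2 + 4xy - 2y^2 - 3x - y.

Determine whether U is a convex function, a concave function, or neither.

concave

U is quadratic, so its Hessian is the constant matrix H = [[-8, 4], [4, -4]].
det(H) = 16, tr(H) = -12.
det(H) > 0 and tr(H) < 0, so H is negative definite everywhere: concave.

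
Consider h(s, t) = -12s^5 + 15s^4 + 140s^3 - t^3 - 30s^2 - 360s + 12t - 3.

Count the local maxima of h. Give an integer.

h separates as a function of s plus a function of t, so ∇h=0 decouples.
∂h/∂s = -60(s - 3)(s - 1)(s + 1)(s + 2) = 0 at s ∈ {-2, -1, 1, 3}; ∂h/∂t = -3(t - 2)(t + 2) = 0 at t ∈ {-2, 2}.
The Hessian is diagonal: diag(h_ss, h_tt). Second derivatives: h_ss(-2)=900, h_ss(-1)=-480, h_ss(1)=720, h_ss(3)=-2400; h_tt(-2)=12, h_tt(2)=-12.
Local maxima occur where both diagonal entries negative: (-1, 2), (3, 2). Count: 2.

2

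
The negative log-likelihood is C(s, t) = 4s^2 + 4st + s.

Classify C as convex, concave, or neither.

C is quadratic, so its Hessian is the constant matrix H = [[8, 4], [4, 0]].
det(H) = -16, tr(H) = 8.
det(H) < 0, so H is indefinite: neither convex nor concave.

neither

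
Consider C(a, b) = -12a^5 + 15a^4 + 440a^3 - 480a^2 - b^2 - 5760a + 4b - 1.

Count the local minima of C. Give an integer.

C separates as a function of a plus a function of b, so ∇C=0 decouples.
∂C/∂a = -60(a - 4)(a - 3)(a + 2)(a + 4) = 0 at a ∈ {-4, -2, 3, 4}; ∂C/∂b = -2(b - 2) = 0 at b ∈ {2}.
The Hessian is diagonal: diag(C_aa, C_bb). Second derivatives: C_aa(-4)=6720, C_aa(-2)=-3600, C_aa(3)=2100, C_aa(4)=-2880; C_bb(2)=-2.
Local minima occur where both diagonal entries positive: none. Count: 0.

0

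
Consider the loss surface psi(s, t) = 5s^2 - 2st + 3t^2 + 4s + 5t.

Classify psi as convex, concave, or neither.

psi is quadratic, so its Hessian is the constant matrix H = [[10, -2], [-2, 6]].
det(H) = 56, tr(H) = 16.
det(H) > 0 and tr(H) > 0, so H is positive definite everywhere: convex.

convex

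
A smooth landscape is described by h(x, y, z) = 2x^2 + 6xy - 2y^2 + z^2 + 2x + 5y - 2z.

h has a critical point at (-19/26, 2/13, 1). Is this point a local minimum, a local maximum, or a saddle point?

The Hessian is constant: H = [[4, 6, 0], [6, -4, 0], [0, 0, 2]].
Leading principal minors: Δ₁ = 4, Δ₂ = -52, Δ₃ = -104.
The minors fit neither the all-positive nor the alternating-sign pattern, so H is indefinite: a saddle point.

saddle point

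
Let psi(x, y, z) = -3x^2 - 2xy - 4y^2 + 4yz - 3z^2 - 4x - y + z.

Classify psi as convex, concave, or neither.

psi is quadratic, so its Hessian is the constant matrix H = [[-6, -2, 0], [-2, -8, 4], [0, 4, -6]].
Leading principal minors: -6, 44, -168.
Signs alternate −, +, − ⇒ H ≺ 0 ⇒ concave.

concave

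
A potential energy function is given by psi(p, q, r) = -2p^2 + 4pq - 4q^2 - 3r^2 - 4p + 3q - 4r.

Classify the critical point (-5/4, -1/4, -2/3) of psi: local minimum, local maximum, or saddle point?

The Hessian is constant: H = [[-4, 4, 0], [4, -8, 0], [0, 0, -6]].
Leading principal minors: Δ₁ = -4, Δ₂ = 16, Δ₃ = -96.
The minors alternate sign starting negative (−, +, −), so H is negative definite: a local maximum.

local maximum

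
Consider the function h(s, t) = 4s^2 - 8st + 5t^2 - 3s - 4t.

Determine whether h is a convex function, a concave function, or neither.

convex

h is quadratic, so its Hessian is the constant matrix H = [[8, -8], [-8, 10]].
det(H) = 16, tr(H) = 18.
det(H) > 0 and tr(H) > 0, so H is positive definite everywhere: convex.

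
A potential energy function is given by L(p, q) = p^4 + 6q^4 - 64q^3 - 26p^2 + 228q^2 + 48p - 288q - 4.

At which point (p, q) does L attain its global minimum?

L(p,q) separates as A(p) + B(q) − 4, so its minimum is min A + min B − 4.
A'(p) = 4(p - 3)(p - 1)(p + 4) vanishes at p ∈ {-4, 1, 3}; B'(q) = 24(q - 4)(q - 3)(q - 1) vanishes at q ∈ {1, 3, 4}.
Local minima of A (where A''>0): A(-4)=-352, A(3)=-9. Local minima of B: B(1)=-118, B(4)=-64.
So the global minimum of L is A(-4) + B(1) − 4 = -352 − 118 − 4 = -474, attained at (-4, 1).

(-4, 1)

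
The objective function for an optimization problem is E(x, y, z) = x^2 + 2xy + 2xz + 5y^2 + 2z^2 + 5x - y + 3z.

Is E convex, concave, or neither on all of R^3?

E is quadratic, so its Hessian is the constant matrix H = [[2, 2, 2], [2, 10, 0], [2, 0, 4]].
Leading principal minors: 2, 16, 24.
All positive ⇒ H ≻ 0 ⇒ convex.

convex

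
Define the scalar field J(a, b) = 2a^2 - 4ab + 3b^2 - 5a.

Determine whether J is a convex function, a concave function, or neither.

J is quadratic, so its Hessian is the constant matrix H = [[4, -4], [-4, 6]].
det(H) = 8, tr(H) = 10.
det(H) > 0 and tr(H) > 0, so H is positive definite everywhere: convex.

convex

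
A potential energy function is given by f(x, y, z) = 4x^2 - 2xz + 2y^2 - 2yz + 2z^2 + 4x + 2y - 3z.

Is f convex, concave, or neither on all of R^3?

f is quadratic, so its Hessian is the constant matrix H = [[8, 0, -2], [0, 4, -2], [-2, -2, 4]].
Leading principal minors: 8, 32, 80.
All positive ⇒ H ≻ 0 ⇒ convex.

convex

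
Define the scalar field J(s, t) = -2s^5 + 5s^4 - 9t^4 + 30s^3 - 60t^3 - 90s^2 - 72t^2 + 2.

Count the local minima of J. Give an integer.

J separates as a function of s plus a function of t, so ∇J=0 decouples.
∂J/∂s = -10s(s - 3)(s - 2)(s + 3) = 0 at s ∈ {-3, 0, 2, 3}; ∂J/∂t = -36t(t + 1)(t + 4) = 0 at t ∈ {-4, -1, 0}.
The Hessian is diagonal: diag(J_ss, J_tt). Second derivatives: J_ss(-3)=900, J_ss(0)=-180, J_ss(2)=100, J_ss(3)=-180; J_tt(-4)=-432, J_tt(-1)=108, J_tt(0)=-144.
Local minima occur where both diagonal entries positive: (-3, -1), (2, -1). Count: 2.

2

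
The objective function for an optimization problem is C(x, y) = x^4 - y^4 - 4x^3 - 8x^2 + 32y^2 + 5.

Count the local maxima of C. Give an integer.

2

C separates as a function of x plus a function of y, so ∇C=0 decouples.
∂C/∂x = 4x(x - 4)(x + 1) = 0 at x ∈ {-1, 0, 4}; ∂C/∂y = -4y(y - 4)(y + 4) = 0 at y ∈ {-4, 0, 4}.
The Hessian is diagonal: diag(C_xx, C_yy). Second derivatives: C_xx(-1)=20, C_xx(0)=-16, C_xx(4)=80; C_yy(-4)=-128, C_yy(0)=64, C_yy(4)=-128.
Local maxima occur where both diagonal entries negative: (0, -4), (0, 4). Count: 2.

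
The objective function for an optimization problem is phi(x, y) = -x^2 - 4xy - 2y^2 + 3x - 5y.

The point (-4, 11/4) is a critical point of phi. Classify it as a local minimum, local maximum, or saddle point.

saddle point

The Hessian of phi is constant: H = [[-2, -4], [-4, -4]].
det(H) = (-2)·(-4) − (-4)² = -8.
Since det(H) < 0, H is indefinite and the critical point is a saddle point.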